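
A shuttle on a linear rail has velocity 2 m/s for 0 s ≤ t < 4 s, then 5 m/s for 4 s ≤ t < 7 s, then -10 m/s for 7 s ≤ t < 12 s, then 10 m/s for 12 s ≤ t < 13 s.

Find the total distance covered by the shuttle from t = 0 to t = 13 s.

83 m

Distance (not displacement) is the total path length: add the absolute areas under v-t.
0–4 s: |2| × 4 = 8 m
4–7 s: |5| × 3 = 15 m
7–12 s: |-10| × 5 = 50 m
12–13 s: |10| × 1 = 10 m
Total distance = 83 m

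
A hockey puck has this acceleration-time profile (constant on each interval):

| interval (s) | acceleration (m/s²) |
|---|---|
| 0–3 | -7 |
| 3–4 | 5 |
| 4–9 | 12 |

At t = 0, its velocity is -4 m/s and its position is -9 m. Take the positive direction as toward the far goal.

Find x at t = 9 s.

On each constant-a segment, Δv = aΔt and Δx = v₀Δt + ½aΔt²; chain segment to segment.
0–3 s: v starts -4 m/s; Δx = -4·3 + ½·-7·3² = -43.5 m; v ends -25 m/s.
3–4 s: v starts -25 m/s; Δx = -25·1 + ½·5·1² = -22.5 m; v ends -20 m/s.
4–9 s: v starts -20 m/s; Δx = -20·5 + ½·12·5² = 50 m; v ends 40 m/s.
x(9) = -9 + Σ Δx = -25 m.

-25 m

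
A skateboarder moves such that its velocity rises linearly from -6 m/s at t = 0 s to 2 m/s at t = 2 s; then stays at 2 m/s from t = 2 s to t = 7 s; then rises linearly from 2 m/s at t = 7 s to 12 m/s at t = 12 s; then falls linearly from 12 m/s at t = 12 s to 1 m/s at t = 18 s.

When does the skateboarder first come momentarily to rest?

v changes sign on 0–2 s (from -6 to 2); the graph is linear there, so v = 0 at t = 0 + (6)·(2 − 0)/(2 − -6) = 1.5 s.

t = 1.5 s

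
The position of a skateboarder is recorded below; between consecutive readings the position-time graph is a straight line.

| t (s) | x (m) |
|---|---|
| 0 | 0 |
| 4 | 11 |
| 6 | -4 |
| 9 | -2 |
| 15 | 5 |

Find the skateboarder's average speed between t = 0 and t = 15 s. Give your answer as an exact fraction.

7/3 m/s

Average speed = (total path length)/(elapsed time); on a piecewise-linear x-t graph the path length is Σ|Δx|.
0–4 s: |Δx| = |11 − 0| = 11 m
4–6 s: |Δx| = |-4 − 11| = 15 m
6–9 s: |Δx| = |-2 − -4| = 2 m
9–15 s: |Δx| = |5 − -2| = 7 m
Total path = 35 m; average speed = 35/15 = 7/3 m/s.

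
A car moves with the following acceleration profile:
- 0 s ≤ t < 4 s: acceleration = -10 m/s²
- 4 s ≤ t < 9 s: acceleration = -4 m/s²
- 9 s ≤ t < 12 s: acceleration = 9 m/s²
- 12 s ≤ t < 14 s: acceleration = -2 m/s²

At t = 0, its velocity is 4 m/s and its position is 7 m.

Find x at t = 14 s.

On each constant-a segment, Δv = aΔt and Δx = v₀Δt + ½aΔt²; chain segment to segment.
0–4 s: v starts 4 m/s; Δx = 4·4 + ½·-10·4² = -64 m; v ends -36 m/s.
4–9 s: v starts -36 m/s; Δx = -36·5 + ½·-4·5² = -230 m; v ends -56 m/s.
9–12 s: v starts -56 m/s; Δx = -56·3 + ½·9·3² = -127.5 m; v ends -29 m/s.
12–14 s: v starts -29 m/s; Δx = -29·2 + ½·-2·2² = -62 m; v ends -33 m/s.
x(14) = 7 + Σ Δx = -476.5 m.

-476.5 m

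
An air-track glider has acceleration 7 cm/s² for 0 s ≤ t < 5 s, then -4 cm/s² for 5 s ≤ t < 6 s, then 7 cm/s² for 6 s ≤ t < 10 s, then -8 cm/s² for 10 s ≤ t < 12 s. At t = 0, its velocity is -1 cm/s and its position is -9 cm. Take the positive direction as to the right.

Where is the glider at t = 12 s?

On each constant-a segment, Δv = aΔt and Δx = v₀Δt + ½aΔt²; chain segment to segment.
0–5 s: v starts -1 cm/s; Δx = -1·5 + ½·7·5² = 82.5 cm; v ends 34 cm/s.
5–6 s: v starts 34 cm/s; Δx = 34·1 + ½·-4·1² = 32 cm; v ends 30 cm/s.
6–10 s: v starts 30 cm/s; Δx = 30·4 + ½·7·4² = 176 cm; v ends 58 cm/s.
10–12 s: v starts 58 cm/s; Δx = 58·2 + ½·-8·2² = 100 cm; v ends 42 cm/s.
x(12) = -9 + Σ Δx = 381.5 cm.

381.5 cm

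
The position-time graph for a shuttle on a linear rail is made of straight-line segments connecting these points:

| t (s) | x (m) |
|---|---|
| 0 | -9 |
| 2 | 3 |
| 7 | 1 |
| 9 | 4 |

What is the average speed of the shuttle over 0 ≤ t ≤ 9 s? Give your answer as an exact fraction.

Average speed = (total path length)/(elapsed time); on a piecewise-linear x-t graph the path length is Σ|Δx|.
0–2 s: |Δx| = |3 − -9| = 12 m
2–7 s: |Δx| = |1 − 3| = 2 m
7–9 s: |Δx| = |4 − 1| = 3 m
Total path = 17 m; average speed = 17/9 = 17/9 m/s.

17/9 m/s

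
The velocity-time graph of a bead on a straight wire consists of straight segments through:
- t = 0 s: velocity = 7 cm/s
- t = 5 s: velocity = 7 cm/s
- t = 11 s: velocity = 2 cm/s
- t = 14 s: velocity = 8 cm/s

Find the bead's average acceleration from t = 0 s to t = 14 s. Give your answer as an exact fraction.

1/14 cm/s²

Average acceleration = Δv/Δt = (8 − 7)/(14 − 0) = 1/14 cm/s².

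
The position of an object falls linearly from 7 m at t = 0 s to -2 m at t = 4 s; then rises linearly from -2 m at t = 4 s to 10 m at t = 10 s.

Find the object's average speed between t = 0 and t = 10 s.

2.1 m/s

Average speed = (total path length)/(elapsed time); on a piecewise-linear x-t graph the path length is Σ|Δx|.
0–4 s: |Δx| = |-2 − 7| = 9 m
4–10 s: |Δx| = |10 − -2| = 12 m
Total path = 21 m; average speed = 21/10 = 2.1 m/s.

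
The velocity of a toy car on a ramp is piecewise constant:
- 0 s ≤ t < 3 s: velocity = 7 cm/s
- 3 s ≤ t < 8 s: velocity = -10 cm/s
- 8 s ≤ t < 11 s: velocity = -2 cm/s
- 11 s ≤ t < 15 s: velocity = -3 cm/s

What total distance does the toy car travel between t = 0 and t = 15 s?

89 cm

Total distance travelled is ∫|v| dt — sum the magnitudes of each area piece.
0–3 s: |7| × 3 = 21 cm
3–8 s: |-10| × 5 = 50 cm
8–11 s: |-2| × 3 = 6 cm
11–15 s: |-3| × 4 = 12 cm
Total distance = 89 cm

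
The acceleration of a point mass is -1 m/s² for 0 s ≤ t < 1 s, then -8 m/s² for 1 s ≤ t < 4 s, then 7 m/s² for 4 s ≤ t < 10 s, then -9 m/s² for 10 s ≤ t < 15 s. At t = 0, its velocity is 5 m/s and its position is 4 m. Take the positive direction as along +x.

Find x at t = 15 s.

-12 m

On each constant-a segment, Δv = aΔt and Δx = v₀Δt + ½aΔt²; chain segment to segment.
0–1 s: v starts 5 m/s; Δx = 5·1 + ½·-1·1² = 4.5 m; v ends 4 m/s.
1–4 s: v starts 4 m/s; Δx = 4·3 + ½·-8·3² = -24 m; v ends -20 m/s.
4–10 s: v starts -20 m/s; Δx = -20·6 + ½·7·6² = 6 m; v ends 22 m/s.
10–15 s: v starts 22 m/s; Δx = 22·5 + ½·-9·5² = -2.5 m; v ends -23 m/s.
x(15) = 4 + Σ Δx = -12 m.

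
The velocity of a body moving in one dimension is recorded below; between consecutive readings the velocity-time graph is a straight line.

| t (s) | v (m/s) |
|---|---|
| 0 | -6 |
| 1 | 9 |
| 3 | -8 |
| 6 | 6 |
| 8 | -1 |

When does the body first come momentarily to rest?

v changes sign on 0–1 s (from -6 to 9); the graph is linear there, so v = 0 at t = 0 + (6)·(1 − 0)/(9 − -6) = 0.4 s.

t = 0.4 s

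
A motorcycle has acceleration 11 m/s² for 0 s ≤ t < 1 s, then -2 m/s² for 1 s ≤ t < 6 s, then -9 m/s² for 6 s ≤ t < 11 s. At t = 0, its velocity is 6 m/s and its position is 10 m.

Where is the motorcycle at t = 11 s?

4 m

On each constant-a segment, Δv = aΔt and Δx = v₀Δt + ½aΔt²; chain segment to segment.
0–1 s: v starts 6 m/s; Δx = 6·1 + ½·11·1² = 11.5 m; v ends 17 m/s.
1–6 s: v starts 17 m/s; Δx = 17·5 + ½·-2·5² = 60 m; v ends 7 m/s.
6–11 s: v starts 7 m/s; Δx = 7·5 + ½·-9·5² = -77.5 m; v ends -38 m/s.
x(11) = 10 + Σ Δx = 4 m.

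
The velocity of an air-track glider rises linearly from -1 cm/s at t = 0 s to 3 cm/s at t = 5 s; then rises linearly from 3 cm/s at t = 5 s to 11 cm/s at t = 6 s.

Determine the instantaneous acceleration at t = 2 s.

Acceleration is the slope of the v-t graph on 0–5 s: (3 − -1)/(5 − 0) = 0.8 cm/s².

0.8 cm/s²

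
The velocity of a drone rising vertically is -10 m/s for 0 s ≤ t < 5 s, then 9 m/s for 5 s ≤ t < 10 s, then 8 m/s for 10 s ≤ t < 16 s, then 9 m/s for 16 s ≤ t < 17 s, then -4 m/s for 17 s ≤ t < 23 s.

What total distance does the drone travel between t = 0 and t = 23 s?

176 m

Distance (not displacement) is the total path length: add the absolute areas under v-t.
0–5 s: |-10| × 5 = 50 m
5–10 s: |9| × 5 = 45 m
10–16 s: |8| × 6 = 48 m
16–17 s: |9| × 1 = 9 m
17–23 s: |-4| × 6 = 24 m
Total distance = 176 m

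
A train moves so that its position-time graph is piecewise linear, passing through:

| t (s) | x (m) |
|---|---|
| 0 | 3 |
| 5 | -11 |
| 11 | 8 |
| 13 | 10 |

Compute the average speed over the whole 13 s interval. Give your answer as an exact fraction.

35/13 m/s

Average speed = (total path length)/(elapsed time); on a piecewise-linear x-t graph the path length is Σ|Δx|.
0–5 s: |Δx| = |-11 − 3| = 14 m
5–11 s: |Δx| = |8 − -11| = 19 m
11–13 s: |Δx| = |10 − 8| = 2 m
Total path = 35 m; average speed = 35/13 = 35/13 m/s.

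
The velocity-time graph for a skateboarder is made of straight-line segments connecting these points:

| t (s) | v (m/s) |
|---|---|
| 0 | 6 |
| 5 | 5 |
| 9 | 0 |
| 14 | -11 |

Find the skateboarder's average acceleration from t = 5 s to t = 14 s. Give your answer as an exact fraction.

-16/9 m/s²

Average acceleration = Δv/Δt = (-11 − 5)/(14 − 5) = -16/9 m/s².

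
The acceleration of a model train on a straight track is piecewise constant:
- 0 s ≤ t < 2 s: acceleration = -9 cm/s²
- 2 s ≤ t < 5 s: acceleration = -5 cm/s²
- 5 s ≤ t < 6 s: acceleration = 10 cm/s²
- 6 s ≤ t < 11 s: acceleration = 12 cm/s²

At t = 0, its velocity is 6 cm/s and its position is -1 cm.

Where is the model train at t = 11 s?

On each constant-a segment, Δv = aΔt and Δx = v₀Δt + ½aΔt²; chain segment to segment.
0–2 s: v starts 6 cm/s; Δx = 6·2 + ½·-9·2² = -6 cm; v ends -12 cm/s.
2–5 s: v starts -12 cm/s; Δx = -12·3 + ½·-5·3² = -58.5 cm; v ends -27 cm/s.
5–6 s: v starts -27 cm/s; Δx = -27·1 + ½·10·1² = -22 cm; v ends -17 cm/s.
6–11 s: v starts -17 cm/s; Δx = -17·5 + ½·12·5² = 65 cm; v ends 43 cm/s.
x(11) = -1 + Σ Δx = -22.5 cm.

-22.5 cm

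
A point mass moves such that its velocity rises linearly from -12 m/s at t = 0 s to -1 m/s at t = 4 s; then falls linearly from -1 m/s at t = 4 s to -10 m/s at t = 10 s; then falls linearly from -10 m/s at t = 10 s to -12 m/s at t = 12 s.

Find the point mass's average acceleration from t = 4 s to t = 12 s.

-1.375 m/s²

Average acceleration = Δv/Δt = (-12 − -1)/(12 − 4) = -1.375 m/s².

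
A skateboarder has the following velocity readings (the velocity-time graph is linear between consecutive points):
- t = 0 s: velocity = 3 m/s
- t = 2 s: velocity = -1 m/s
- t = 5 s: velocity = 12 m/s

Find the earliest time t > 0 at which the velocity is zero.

v changes sign on 0–2 s (from 3 to -1); the graph is linear there, so v = 0 at t = 0 + (-3)·(2 − 0)/(-1 − 3) = 1.5 s.

t = 1.5 s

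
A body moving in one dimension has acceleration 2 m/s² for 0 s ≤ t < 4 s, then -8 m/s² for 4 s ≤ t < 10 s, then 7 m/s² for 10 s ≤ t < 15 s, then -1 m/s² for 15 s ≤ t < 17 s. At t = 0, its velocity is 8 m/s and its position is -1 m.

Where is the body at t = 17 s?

On each constant-a segment, Δv = aΔt and Δx = v₀Δt + ½aΔt²; chain segment to segment.
0–4 s: v starts 8 m/s; Δx = 8·4 + ½·2·4² = 48 m; v ends 16 m/s.
4–10 s: v starts 16 m/s; Δx = 16·6 + ½·-8·6² = -48 m; v ends -32 m/s.
10–15 s: v starts -32 m/s; Δx = -32·5 + ½·7·5² = -72.5 m; v ends 3 m/s.
15–17 s: v starts 3 m/s; Δx = 3·2 + ½·-1·2² = 4 m; v ends 1 m/s.
x(17) = -1 + Σ Δx = -69.5 m.

-69.5 m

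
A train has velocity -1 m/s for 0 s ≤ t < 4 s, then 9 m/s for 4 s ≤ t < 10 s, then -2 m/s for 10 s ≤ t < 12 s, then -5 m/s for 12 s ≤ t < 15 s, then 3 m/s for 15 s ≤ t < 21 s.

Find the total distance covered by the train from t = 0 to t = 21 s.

Total distance travelled is ∫|v| dt — sum the magnitudes of each area piece.
0–4 s: |-1| × 4 = 4 m
4–10 s: |9| × 6 = 54 m
10–12 s: |-2| × 2 = 4 m
12–15 s: |-5| × 3 = 15 m
15–21 s: |3| × 6 = 18 m
Total distance = 95 m

95 m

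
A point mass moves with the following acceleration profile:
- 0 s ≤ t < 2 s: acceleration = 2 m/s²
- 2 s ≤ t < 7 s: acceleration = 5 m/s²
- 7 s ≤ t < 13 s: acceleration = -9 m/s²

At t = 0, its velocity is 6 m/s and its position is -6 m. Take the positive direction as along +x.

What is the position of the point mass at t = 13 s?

170.5 m

On each constant-a segment, Δv = aΔt and Δx = v₀Δt + ½aΔt²; chain segment to segment.
0–2 s: v starts 6 m/s; Δx = 6·2 + ½·2·2² = 16 m; v ends 10 m/s.
2–7 s: v starts 10 m/s; Δx = 10·5 + ½·5·5² = 112.5 m; v ends 35 m/s.
7–13 s: v starts 35 m/s; Δx = 35·6 + ½·-9·6² = 48 m; v ends -19 m/s.
x(13) = -6 + Σ Δx = 170.5 m.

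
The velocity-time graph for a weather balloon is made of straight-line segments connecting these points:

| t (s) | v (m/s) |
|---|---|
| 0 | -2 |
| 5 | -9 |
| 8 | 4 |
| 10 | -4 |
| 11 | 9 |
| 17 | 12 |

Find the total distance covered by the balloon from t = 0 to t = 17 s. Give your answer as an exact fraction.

Total distance travelled is ∫|v| dt — sum the magnitudes of each area piece.
0–5 s: |½(-2 + -9)(5)| = 27.5 m
5–8 s: v = 0 at t = 92/13 s; triangle areas 243/26 + 24/13 = 291/26 m
8–10 s: v = 0 at t = 9 s; triangle areas 2 + 2 = 4 m
10–11 s: v = 0 at t = 134/13 s; triangle areas 8/13 + 81/26 = 97/26 m
11–17 s: |½(9 + 12)(6)| = 63 m
Total distance = 2845/26 m

2845/26 m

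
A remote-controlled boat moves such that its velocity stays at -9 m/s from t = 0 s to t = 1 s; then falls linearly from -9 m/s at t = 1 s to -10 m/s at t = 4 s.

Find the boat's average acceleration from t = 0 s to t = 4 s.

-0.25 m/s²

Average acceleration = Δv/Δt = (-10 − -9)/(4 − 0) = -0.25 m/s².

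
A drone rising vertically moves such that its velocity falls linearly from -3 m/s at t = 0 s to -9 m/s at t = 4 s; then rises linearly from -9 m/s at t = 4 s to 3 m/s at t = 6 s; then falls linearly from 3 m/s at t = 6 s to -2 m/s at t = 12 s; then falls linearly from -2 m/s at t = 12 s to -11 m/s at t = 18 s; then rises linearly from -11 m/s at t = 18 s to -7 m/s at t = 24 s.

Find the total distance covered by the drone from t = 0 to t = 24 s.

132.3 m

Total distance travelled is ∫|v| dt — sum the magnitudes of each area piece.
0–4 s: |½(-3 + -9)(4)| = 24 m
4–6 s: v = 0 at t = 5.5 s; triangle areas 6.75 + 0.75 = 7.5 m
6–12 s: v = 0 at t = 9.6 s; triangle areas 5.4 + 2.4 = 7.8 m
12–18 s: |½(-2 + -11)(6)| = 39 m
18–24 s: |½(-11 + -7)(6)| = 54 m
Total distance = 132.3 m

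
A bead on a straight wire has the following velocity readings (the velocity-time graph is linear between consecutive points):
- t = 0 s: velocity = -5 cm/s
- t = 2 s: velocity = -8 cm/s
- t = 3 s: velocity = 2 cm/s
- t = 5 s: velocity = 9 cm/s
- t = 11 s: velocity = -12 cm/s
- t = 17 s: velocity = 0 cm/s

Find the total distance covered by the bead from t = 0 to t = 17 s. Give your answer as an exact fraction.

3344/35 cm

Distance (not displacement) is the total path length: add the absolute areas under v-t.
0–2 s: |½(-5 + -8)(2)| = 13 cm
2–3 s: v = 0 at t = 2.8 s; triangle areas 3.2 + 0.2 = 3.4 cm
3–5 s: |½(2 + 9)(2)| = 11 cm
5–11 s: v = 0 at t = 53/7 s; triangle areas 81/7 + 144/7 = 225/7 cm
11–17 s: |½(-12 + 0)(6)| = 36 cm
Total distance = 3344/35 cm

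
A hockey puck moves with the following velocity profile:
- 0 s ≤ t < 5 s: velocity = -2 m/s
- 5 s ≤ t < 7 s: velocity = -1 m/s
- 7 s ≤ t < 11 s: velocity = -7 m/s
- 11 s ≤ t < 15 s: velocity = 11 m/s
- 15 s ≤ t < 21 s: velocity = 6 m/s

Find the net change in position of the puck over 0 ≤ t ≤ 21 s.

Net displacement equals the area under the velocity-time graph (areas below the axis count negative).
0–5 s: -2 × 5 = -10 m
5–7 s: -1 × 2 = -2 m
7–11 s: -7 × 4 = -28 m
11–15 s: 11 × 4 = 44 m
15–21 s: 6 × 6 = 36 m
Net displacement = 40 m

40 m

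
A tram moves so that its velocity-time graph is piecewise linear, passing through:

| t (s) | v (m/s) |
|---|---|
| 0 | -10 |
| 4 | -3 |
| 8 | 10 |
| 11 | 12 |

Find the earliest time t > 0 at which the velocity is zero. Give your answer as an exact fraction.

t = 64/13 s

v changes sign on 4–8 s (from -3 to 10); the graph is linear there, so v = 0 at t = 4 + (3)·(8 − 4)/(10 − -3) = 64/13 s.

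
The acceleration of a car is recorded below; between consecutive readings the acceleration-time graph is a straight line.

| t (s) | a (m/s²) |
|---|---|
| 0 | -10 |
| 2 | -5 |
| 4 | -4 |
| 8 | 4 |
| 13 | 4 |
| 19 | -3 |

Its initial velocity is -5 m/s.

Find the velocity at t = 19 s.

Δv equals the area under the a-t graph; then v = v₀ + Δv.
0–2 s: ½(-10 + -5)(2) = -15 m/s
2–4 s: ½(-5 + -4)(2) = -9 m/s
4–8 s: ½(-4 + 4)(4) = 0 m/s
8–13 s: 4 × 5 = 20 m/s
13–19 s: ½(4 + -3)(6) = 3 m/s
Δv = -1 m/s, so v(19) = -5 + (-1) = -6 m/s.

-6 m/s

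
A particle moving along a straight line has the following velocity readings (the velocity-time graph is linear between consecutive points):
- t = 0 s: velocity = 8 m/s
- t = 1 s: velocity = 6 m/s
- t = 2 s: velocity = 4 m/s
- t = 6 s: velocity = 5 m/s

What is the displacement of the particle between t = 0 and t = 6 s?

Displacement is the signed area under the v-t curve.
0–1 s: ½(8 + 6)(1) = 7 m
1–2 s: ½(6 + 4)(1) = 5 m
2–6 s: ½(4 + 5)(4) = 18 m
Net displacement = 30 m

30 m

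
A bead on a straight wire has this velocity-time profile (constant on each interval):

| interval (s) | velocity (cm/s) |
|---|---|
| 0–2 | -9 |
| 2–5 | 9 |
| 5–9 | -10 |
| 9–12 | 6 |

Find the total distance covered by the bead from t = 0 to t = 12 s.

103 cm

Total distance travelled is ∫|v| dt — sum the magnitudes of each area piece.
0–2 s: |-9| × 2 = 18 cm
2–5 s: |9| × 3 = 27 cm
5–9 s: |-10| × 4 = 40 cm
9–12 s: |6| × 3 = 18 cm
Total distance = 103 cm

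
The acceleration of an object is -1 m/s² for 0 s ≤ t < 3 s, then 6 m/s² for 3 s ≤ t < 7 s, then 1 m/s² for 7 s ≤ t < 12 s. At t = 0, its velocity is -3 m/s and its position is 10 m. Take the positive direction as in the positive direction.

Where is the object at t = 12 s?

On each constant-a segment, Δv = aΔt and Δx = v₀Δt + ½aΔt²; chain segment to segment.
0–3 s: v starts -3 m/s; Δx = -3·3 + ½·-1·3² = -13.5 m; v ends -6 m/s.
3–7 s: v starts -6 m/s; Δx = -6·4 + ½·6·4² = 24 m; v ends 18 m/s.
7–12 s: v starts 18 m/s; Δx = 18·5 + ½·1·5² = 102.5 m; v ends 23 m/s.
x(12) = 10 + Σ Δx = 123 m.

123 m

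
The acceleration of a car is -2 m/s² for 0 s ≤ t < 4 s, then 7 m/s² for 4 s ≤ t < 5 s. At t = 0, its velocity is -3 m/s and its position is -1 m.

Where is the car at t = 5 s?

-36.5 m

On each constant-a segment, Δv = aΔt and Δx = v₀Δt + ½aΔt²; chain segment to segment.
0–4 s: v starts -3 m/s; Δx = -3·4 + ½·-2·4² = -28 m; v ends -11 m/s.
4–5 s: v starts -11 m/s; Δx = -11·1 + ½·7·1² = -7.5 m; v ends -4 m/s.
x(5) = -1 + Σ Δx = -36.5 m.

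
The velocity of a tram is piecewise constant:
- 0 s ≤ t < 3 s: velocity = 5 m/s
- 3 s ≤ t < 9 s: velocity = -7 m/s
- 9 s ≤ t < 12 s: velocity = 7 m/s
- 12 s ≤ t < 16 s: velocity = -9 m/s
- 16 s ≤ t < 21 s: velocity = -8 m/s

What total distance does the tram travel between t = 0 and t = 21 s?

154 m

Distance (not displacement) is the total path length: add the absolute areas under v-t.
0–3 s: |5| × 3 = 15 m
3–9 s: |-7| × 6 = 42 m
9–12 s: |7| × 3 = 21 m
12–16 s: |-9| × 4 = 36 m
16–21 s: |-8| × 5 = 40 m
Total distance = 154 m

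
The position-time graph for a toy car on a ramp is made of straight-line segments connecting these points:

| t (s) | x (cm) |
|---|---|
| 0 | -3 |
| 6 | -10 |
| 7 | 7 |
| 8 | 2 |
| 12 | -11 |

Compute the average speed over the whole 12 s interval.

3.5 cm/s

Average speed = (total path length)/(elapsed time); on a piecewise-linear x-t graph the path length is Σ|Δx|.
0–6 s: |Δx| = |-10 − -3| = 7 cm
6–7 s: |Δx| = |7 − -10| = 17 cm
7–8 s: |Δx| = |2 − 7| = 5 cm
8–12 s: |Δx| = |-11 − 2| = 13 cm
Total path = 42 cm; average speed = 42/12 = 3.5 cm/s.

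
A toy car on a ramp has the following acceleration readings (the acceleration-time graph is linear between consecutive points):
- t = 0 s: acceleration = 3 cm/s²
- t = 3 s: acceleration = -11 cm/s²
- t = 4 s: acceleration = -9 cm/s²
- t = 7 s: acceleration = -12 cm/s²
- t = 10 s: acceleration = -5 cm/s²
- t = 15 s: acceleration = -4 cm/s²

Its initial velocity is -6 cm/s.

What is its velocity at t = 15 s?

-107.5 cm/s

Δv equals the area under the a-t graph; then v = v₀ + Δv.
0–3 s: ½(3 + -11)(3) = -12 cm/s
3–4 s: ½(-11 + -9)(1) = -10 cm/s
4–7 s: ½(-9 + -12)(3) = -31.5 cm/s
7–10 s: ½(-12 + -5)(3) = -25.5 cm/s
10–15 s: ½(-5 + -4)(5) = -22.5 cm/s
Δv = -101.5 cm/s, so v(15) = -6 + (-101.5) = -107.5 cm/s.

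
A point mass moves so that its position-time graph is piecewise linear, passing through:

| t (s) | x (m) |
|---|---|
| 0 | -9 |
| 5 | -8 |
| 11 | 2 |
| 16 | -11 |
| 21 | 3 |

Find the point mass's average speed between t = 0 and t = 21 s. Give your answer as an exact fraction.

Average speed = (total path length)/(elapsed time); on a piecewise-linear x-t graph the path length is Σ|Δx|.
0–5 s: |Δx| = |-8 − -9| = 1 m
5–11 s: |Δx| = |2 − -8| = 10 m
11–16 s: |Δx| = |-11 − 2| = 13 m
16–21 s: |Δx| = |3 − -11| = 14 m
Total path = 38 m; average speed = 38/21 = 38/21 m/s.

38/21 m/s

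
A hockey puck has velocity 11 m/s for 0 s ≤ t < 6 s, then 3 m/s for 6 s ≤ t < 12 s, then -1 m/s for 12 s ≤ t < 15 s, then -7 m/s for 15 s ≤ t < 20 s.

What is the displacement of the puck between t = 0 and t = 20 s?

46 m

Displacement is the signed area under the v-t curve.
0–6 s: 11 × 6 = 66 m
6–12 s: 3 × 6 = 18 m
12–15 s: -1 × 3 = -3 m
15–20 s: -7 × 5 = -35 m
Net displacement = 46 m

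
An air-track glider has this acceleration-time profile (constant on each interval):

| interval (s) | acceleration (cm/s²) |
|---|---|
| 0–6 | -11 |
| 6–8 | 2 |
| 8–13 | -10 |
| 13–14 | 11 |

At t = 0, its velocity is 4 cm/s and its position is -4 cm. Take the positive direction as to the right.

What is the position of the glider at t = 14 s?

-815.5 cm

On each constant-a segment, Δv = aΔt and Δx = v₀Δt + ½aΔt²; chain segment to segment.
0–6 s: v starts 4 cm/s; Δx = 4·6 + ½·-11·6² = -174 cm; v ends -62 cm/s.
6–8 s: v starts -62 cm/s; Δx = -62·2 + ½·2·2² = -120 cm; v ends -58 cm/s.
8–13 s: v starts -58 cm/s; Δx = -58·5 + ½·-10·5² = -415 cm; v ends -108 cm/s.
13–14 s: v starts -108 cm/s; Δx = -108·1 + ½·11·1² = -102.5 cm; v ends -97 cm/s.
x(14) = -4 + Σ Δx = -815.5 cm.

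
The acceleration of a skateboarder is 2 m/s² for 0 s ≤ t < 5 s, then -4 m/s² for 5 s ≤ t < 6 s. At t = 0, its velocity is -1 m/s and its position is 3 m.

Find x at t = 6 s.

On each constant-a segment, Δv = aΔt and Δx = v₀Δt + ½aΔt²; chain segment to segment.
0–5 s: v starts -1 m/s; Δx = -1·5 + ½·2·5² = 20 m; v ends 9 m/s.
5–6 s: v starts 9 m/s; Δx = 9·1 + ½·-4·1² = 7 m; v ends 5 m/s.
x(6) = 3 + Σ Δx = 30 m.

30 m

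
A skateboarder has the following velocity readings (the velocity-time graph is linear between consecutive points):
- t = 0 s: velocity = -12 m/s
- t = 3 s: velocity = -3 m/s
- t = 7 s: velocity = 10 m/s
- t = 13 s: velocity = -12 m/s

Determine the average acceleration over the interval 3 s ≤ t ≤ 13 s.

-0.9 m/s²

Average acceleration = Δv/Δt = (-12 − -3)/(13 − 3) = -0.9 m/s².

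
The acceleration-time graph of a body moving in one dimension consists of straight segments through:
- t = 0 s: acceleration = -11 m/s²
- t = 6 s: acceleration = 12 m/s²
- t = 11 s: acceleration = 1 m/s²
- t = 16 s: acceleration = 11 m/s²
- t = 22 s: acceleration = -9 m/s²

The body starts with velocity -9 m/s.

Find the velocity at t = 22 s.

62.5 m/s

Δv equals the area under the a-t graph; then v = v₀ + Δv.
0–6 s: ½(-11 + 12)(6) = 3 m/s
6–11 s: ½(12 + 1)(5) = 32.5 m/s
11–16 s: ½(1 + 11)(5) = 30 m/s
16–22 s: ½(11 + -9)(6) = 6 m/s
Δv = 71.5 m/s, so v(22) = -9 + (71.5) = 62.5 m/s.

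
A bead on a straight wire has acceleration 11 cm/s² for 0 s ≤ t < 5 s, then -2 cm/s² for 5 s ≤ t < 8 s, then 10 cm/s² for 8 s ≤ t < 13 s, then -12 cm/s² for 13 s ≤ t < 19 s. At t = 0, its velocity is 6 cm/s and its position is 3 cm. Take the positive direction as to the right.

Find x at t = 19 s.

On each constant-a segment, Δv = aΔt and Δx = v₀Δt + ½aΔt²; chain segment to segment.
0–5 s: v starts 6 cm/s; Δx = 6·5 + ½·11·5² = 167.5 cm; v ends 61 cm/s.
5–8 s: v starts 61 cm/s; Δx = 61·3 + ½·-2·3² = 174 cm; v ends 55 cm/s.
8–13 s: v starts 55 cm/s; Δx = 55·5 + ½·10·5² = 400 cm; v ends 105 cm/s.
13–19 s: v starts 105 cm/s; Δx = 105·6 + ½·-12·6² = 414 cm; v ends 33 cm/s.
x(19) = 3 + Σ Δx = 1158.5 cm.

1158.5 cm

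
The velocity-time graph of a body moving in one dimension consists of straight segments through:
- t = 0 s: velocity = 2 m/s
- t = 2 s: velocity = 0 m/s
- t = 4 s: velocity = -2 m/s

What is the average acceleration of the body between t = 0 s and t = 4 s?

Average acceleration = Δv/Δt = (-2 − 2)/(4 − 0) = -1 m/s².

-1 m/s²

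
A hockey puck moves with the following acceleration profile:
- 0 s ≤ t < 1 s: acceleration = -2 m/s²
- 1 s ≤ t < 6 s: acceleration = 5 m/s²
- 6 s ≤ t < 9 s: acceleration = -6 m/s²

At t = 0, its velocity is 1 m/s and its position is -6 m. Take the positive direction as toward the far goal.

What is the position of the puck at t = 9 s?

On each constant-a segment, Δv = aΔt and Δx = v₀Δt + ½aΔt²; chain segment to segment.
0–1 s: v starts 1 m/s; Δx = 1·1 + ½·-2·1² = 0 m; v ends -1 m/s.
1–6 s: v starts -1 m/s; Δx = -1·5 + ½·5·5² = 57.5 m; v ends 24 m/s.
6–9 s: v starts 24 m/s; Δx = 24·3 + ½·-6·3² = 45 m; v ends 6 m/s.
x(9) = -6 + Σ Δx = 96.5 m.

96.5 m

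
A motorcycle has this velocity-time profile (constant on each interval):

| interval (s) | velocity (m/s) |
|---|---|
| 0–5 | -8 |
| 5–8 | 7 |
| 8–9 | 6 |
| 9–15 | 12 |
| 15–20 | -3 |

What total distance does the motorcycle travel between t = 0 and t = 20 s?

154 m

Total distance travelled is ∫|v| dt — sum the magnitudes of each area piece.
0–5 s: |-8| × 5 = 40 m
5–8 s: |7| × 3 = 21 m
8–9 s: |6| × 1 = 6 m
9–15 s: |12| × 6 = 72 m
15–20 s: |-3| × 5 = 15 m
Total distance = 154 m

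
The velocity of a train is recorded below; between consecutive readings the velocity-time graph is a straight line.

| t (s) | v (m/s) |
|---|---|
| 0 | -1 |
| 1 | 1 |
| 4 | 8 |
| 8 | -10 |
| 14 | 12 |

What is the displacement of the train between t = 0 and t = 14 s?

15.5 m

Displacement is the signed area under the v-t curve.
0–1 s: ½(-1 + 1)(1) = 0 m
1–4 s: ½(1 + 8)(3) = 13.5 m
4–8 s: ½(8 + -10)(4) = -4 m
8–14 s: ½(-10 + 12)(6) = 6 m
Net displacement = 15.5 m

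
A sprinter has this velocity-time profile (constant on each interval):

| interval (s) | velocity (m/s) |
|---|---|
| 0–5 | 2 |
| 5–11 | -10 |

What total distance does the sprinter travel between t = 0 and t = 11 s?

70 m

Distance (not displacement) is the total path length: add the absolute areas under v-t.
0–5 s: |2| × 5 = 10 m
5–11 s: |-10| × 6 = 60 m
Total distance = 70 m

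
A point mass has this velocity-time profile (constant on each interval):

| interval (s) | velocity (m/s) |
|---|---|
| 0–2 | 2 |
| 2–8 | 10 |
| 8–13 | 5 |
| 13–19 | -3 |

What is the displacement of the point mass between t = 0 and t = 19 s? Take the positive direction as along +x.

Net displacement equals the area under the velocity-time graph (areas below the axis count negative).
0–2 s: 2 × 2 = 4 m
2–8 s: 10 × 6 = 60 m
8–13 s: 5 × 5 = 25 m
13–19 s: -3 × 6 = -18 m
Net displacement = 71 m

71 m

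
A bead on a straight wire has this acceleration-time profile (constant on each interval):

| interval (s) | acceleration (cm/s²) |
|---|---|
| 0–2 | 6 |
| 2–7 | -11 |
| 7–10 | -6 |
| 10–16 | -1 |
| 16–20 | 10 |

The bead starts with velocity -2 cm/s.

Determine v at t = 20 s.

-29 cm/s

Δv equals the area under the a-t graph; then v = v₀ + Δv.
0–2 s: 6 × 2 = 12 cm/s
2–7 s: -11 × 5 = -55 cm/s
7–10 s: -6 × 3 = -18 cm/s
10–16 s: -1 × 6 = -6 cm/s
16–20 s: 10 × 4 = 40 cm/s
Δv = -27 cm/s, so v(20) = -2 + (-27) = -29 cm/s.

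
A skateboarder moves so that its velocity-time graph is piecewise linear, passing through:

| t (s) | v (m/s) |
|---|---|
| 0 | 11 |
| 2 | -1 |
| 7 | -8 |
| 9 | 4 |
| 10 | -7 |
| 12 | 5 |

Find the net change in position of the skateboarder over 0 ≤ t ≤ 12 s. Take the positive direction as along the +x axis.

Net displacement equals the area under the velocity-time graph (areas below the axis count negative).
0–2 s: ½(11 + -1)(2) = 10 m
2–7 s: ½(-1 + -8)(5) = -22.5 m
7–9 s: ½(-8 + 4)(2) = -4 m
9–10 s: ½(4 + -7)(1) = -1.5 m
10–12 s: ½(-7 + 5)(2) = -2 m
Net displacement = -20 m

-20 m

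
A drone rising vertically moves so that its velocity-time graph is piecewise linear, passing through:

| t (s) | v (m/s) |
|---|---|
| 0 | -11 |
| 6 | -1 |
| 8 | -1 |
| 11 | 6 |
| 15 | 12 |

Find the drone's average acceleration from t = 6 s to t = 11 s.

1.4 m/s²

Average acceleration = Δv/Δt = (6 − -1)/(11 − 6) = 1.4 m/s².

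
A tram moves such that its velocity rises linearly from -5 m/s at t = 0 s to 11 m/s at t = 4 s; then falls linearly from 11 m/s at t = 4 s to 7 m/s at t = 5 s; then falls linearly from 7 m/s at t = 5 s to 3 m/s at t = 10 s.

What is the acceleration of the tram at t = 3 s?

4 m/s²

Acceleration is the slope of the v-t graph on 0–4 s: (11 − -5)/(4 − 0) = 4 m/s².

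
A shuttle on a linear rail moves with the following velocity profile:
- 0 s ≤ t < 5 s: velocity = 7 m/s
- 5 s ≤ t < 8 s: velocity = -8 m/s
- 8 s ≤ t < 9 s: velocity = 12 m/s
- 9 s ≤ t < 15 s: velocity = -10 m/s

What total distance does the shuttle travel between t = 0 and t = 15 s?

131 m

Distance (not displacement) is the total path length: add the absolute areas under v-t.
0–5 s: |7| × 5 = 35 m
5–8 s: |-8| × 3 = 24 m
8–9 s: |12| × 1 = 12 m
9–15 s: |-10| × 6 = 60 m
Total distance = 131 m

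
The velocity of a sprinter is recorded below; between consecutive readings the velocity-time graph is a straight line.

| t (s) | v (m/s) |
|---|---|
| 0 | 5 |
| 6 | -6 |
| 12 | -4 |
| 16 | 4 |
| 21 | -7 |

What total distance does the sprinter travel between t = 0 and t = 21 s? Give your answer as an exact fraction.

Total distance travelled is ∫|v| dt — sum the magnitudes of each area piece.
0–6 s: v = 0 at t = 30/11 s; triangle areas 75/11 + 108/11 = 183/11 m
6–12 s: |½(-6 + -4)(6)| = 30 m
12–16 s: v = 0 at t = 14 s; triangle areas 4 + 4 = 8 m
16–21 s: v = 0 at t = 196/11 s; triangle areas 40/11 + 245/22 = 325/22 m
Total distance = 1527/22 m

1527/22 m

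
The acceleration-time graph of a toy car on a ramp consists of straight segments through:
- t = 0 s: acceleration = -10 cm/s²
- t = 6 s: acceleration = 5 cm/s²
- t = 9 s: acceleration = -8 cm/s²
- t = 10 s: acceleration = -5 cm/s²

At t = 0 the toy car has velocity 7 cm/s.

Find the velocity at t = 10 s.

-19 cm/s

Δv equals the area under the a-t graph; then v = v₀ + Δv.
0–6 s: ½(-10 + 5)(6) = -15 cm/s
6–9 s: ½(5 + -8)(3) = -4.5 cm/s
9–10 s: ½(-8 + -5)(1) = -6.5 cm/s
Δv = -26 cm/s, so v(10) = 7 + (-26) = -19 cm/s.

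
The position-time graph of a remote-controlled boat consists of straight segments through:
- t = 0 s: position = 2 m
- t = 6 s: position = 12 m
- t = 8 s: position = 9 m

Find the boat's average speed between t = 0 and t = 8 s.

Average speed = (total path length)/(elapsed time); on a piecewise-linear x-t graph the path length is Σ|Δx|.
0–6 s: |Δx| = |12 − 2| = 10 m
6–8 s: |Δx| = |9 − 12| = 3 m
Total path = 13 m; average speed = 13/8 = 1.625 m/s.

1.625 m/s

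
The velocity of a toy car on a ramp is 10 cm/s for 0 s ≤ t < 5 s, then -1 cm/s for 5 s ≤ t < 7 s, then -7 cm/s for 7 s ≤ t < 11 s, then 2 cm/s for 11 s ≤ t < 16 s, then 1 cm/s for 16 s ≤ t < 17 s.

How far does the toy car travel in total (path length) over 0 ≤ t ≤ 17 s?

91 cm

Total distance travelled is ∫|v| dt — sum the magnitudes of each area piece.
0–5 s: |10| × 5 = 50 cm
5–7 s: |-1| × 2 = 2 cm
7–11 s: |-7| × 4 = 28 cm
11–16 s: |2| × 5 = 10 cm
16–17 s: |1| × 1 = 1 cm
Total distance = 91 cm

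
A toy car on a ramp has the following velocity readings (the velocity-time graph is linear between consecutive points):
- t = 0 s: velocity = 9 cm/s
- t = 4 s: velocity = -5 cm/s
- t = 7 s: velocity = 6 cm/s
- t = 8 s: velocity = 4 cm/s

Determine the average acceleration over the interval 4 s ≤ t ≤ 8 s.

2.25 cm/s²

Average acceleration = Δv/Δt = (4 − -5)/(8 − 4) = 2.25 cm/s².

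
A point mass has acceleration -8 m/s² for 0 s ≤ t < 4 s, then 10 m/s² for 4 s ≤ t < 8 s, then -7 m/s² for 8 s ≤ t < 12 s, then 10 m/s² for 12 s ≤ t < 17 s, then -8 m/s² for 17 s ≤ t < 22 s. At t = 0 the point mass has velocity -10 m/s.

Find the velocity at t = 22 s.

Δv equals the area under the a-t graph; then v = v₀ + Δv.
0–4 s: -8 × 4 = -32 m/s
4–8 s: 10 × 4 = 40 m/s
8–12 s: -7 × 4 = -28 m/s
12–17 s: 10 × 5 = 50 m/s
17–22 s: -8 × 5 = -40 m/s
Δv = -10 m/s, so v(22) = -10 + (-10) = -20 m/s.

-20 m/s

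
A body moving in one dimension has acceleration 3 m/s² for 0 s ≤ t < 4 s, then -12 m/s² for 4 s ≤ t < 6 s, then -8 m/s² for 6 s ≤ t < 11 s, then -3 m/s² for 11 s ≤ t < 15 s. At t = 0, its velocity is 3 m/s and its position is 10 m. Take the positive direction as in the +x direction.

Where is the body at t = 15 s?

On each constant-a segment, Δv = aΔt and Δx = v₀Δt + ½aΔt²; chain segment to segment.
0–4 s: v starts 3 m/s; Δx = 3·4 + ½·3·4² = 36 m; v ends 15 m/s.
4–6 s: v starts 15 m/s; Δx = 15·2 + ½·-12·2² = 6 m; v ends -9 m/s.
6–11 s: v starts -9 m/s; Δx = -9·5 + ½·-8·5² = -145 m; v ends -49 m/s.
11–15 s: v starts -49 m/s; Δx = -49·4 + ½·-3·4² = -220 m; v ends -61 m/s.
x(15) = 10 + Σ Δx = -313 m.

-313 m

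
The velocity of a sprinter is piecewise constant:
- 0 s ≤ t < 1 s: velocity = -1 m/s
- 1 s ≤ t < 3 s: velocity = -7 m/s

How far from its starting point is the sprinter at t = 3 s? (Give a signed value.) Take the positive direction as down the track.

-15 m

Net displacement equals the area under the velocity-time graph (areas below the axis count negative).
0–1 s: -1 × 1 = -1 m
1–3 s: -7 × 2 = -14 m
Net displacement = -15 m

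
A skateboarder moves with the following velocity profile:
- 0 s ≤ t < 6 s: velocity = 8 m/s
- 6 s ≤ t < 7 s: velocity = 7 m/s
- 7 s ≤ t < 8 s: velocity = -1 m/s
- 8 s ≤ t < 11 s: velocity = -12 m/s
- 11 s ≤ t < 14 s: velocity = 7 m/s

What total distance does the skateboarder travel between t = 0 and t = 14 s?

Total distance travelled is ∫|v| dt — sum the magnitudes of each area piece.
0–6 s: |8| × 6 = 48 m
6–7 s: |7| × 1 = 7 m
7–8 s: |-1| × 1 = 1 m
8–11 s: |-12| × 3 = 36 m
11–14 s: |7| × 3 = 21 m
Total distance = 113 m

113 m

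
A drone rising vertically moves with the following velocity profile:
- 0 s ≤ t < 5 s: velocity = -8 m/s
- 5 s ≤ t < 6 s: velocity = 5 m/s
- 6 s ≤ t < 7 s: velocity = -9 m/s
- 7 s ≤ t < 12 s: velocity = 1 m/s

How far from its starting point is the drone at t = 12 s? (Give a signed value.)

-39 m

Net displacement equals the area under the velocity-time graph (areas below the axis count negative).
0–5 s: -8 × 5 = -40 m
5–6 s: 5 × 1 = 5 m
6–7 s: -9 × 1 = -9 m
7–12 s: 1 × 5 = 5 m
Net displacement = -39 m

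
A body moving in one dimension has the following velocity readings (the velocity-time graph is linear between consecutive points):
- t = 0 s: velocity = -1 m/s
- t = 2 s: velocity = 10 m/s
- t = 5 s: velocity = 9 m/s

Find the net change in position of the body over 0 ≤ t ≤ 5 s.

37.5 m

Displacement is the signed area under the v-t curve.
0–2 s: ½(-1 + 10)(2) = 9 m
2–5 s: ½(10 + 9)(3) = 28.5 m
Net displacement = 37.5 m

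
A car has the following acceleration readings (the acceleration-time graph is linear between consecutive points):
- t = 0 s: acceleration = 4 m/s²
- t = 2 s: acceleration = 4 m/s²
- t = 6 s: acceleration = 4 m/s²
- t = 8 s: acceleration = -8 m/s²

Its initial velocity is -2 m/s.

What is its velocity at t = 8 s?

18 m/s

Δv equals the area under the a-t graph; then v = v₀ + Δv.
0–2 s: 4 × 2 = 8 m/s
2–6 s: 4 × 4 = 16 m/s
6–8 s: ½(4 + -8)(2) = -4 m/s
Δv = 20 m/s, so v(8) = -2 + (20) = 18 m/s.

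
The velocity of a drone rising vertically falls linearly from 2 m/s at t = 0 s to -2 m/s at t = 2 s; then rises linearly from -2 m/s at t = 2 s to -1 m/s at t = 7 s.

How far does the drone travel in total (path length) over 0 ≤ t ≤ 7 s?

Total distance travelled is ∫|v| dt — sum the magnitudes of each area piece.
0–2 s: v = 0 at t = 1 s; triangle areas 1 + 1 = 2 m
2–7 s: |½(-2 + -1)(5)| = 7.5 m
Total distance = 9.5 m

9.5 m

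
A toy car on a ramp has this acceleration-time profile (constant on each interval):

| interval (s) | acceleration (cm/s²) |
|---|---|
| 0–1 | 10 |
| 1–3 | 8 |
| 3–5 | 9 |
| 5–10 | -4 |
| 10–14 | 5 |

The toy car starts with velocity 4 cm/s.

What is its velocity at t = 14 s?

Δv equals the area under the a-t graph; then v = v₀ + Δv.
0–1 s: 10 × 1 = 10 cm/s
1–3 s: 8 × 2 = 16 cm/s
3–5 s: 9 × 2 = 18 cm/s
5–10 s: -4 × 5 = -20 cm/s
10–14 s: 5 × 4 = 20 cm/s
Δv = 44 cm/s, so v(14) = 4 + (44) = 48 cm/s.

48 cm/s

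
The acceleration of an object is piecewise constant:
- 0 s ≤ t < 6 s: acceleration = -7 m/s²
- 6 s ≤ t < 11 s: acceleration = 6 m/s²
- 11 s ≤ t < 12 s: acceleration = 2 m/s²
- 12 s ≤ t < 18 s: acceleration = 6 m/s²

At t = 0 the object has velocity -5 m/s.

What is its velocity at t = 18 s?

21 m/s

Δv equals the area under the a-t graph; then v = v₀ + Δv.
0–6 s: -7 × 6 = -42 m/s
6–11 s: 6 × 5 = 30 m/s
11–12 s: 2 × 1 = 2 m/s
12–18 s: 6 × 6 = 36 m/s
Δv = 26 m/s, so v(18) = -5 + (26) = 21 m/s.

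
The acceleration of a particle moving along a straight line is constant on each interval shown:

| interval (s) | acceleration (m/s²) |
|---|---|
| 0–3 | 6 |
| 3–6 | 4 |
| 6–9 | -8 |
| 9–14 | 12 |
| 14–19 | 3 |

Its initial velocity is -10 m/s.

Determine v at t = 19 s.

Δv equals the area under the a-t graph; then v = v₀ + Δv.
0–3 s: 6 × 3 = 18 m/s
3–6 s: 4 × 3 = 12 m/s
6–9 s: -8 × 3 = -24 m/s
9–14 s: 12 × 5 = 60 m/s
14–19 s: 3 × 5 = 15 m/s
Δv = 81 m/s, so v(19) = -10 + (81) = 71 m/s.

71 m/s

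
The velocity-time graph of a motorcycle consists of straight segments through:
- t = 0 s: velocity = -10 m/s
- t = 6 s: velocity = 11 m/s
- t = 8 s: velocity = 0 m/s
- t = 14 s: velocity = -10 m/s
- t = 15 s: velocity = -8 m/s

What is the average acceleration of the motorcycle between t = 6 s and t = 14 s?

Average acceleration = Δv/Δt = (-10 − 11)/(14 − 6) = -2.625 m/s².

-2.625 m/s²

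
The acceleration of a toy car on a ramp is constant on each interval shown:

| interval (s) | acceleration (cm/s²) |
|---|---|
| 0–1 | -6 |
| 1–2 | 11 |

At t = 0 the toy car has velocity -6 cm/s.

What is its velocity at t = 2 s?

-1 cm/s

Δv equals the area under the a-t graph; then v = v₀ + Δv.
0–1 s: -6 × 1 = -6 cm/s
1–2 s: 11 × 1 = 11 cm/s
Δv = 5 cm/s, so v(2) = -6 + (5) = -1 cm/s.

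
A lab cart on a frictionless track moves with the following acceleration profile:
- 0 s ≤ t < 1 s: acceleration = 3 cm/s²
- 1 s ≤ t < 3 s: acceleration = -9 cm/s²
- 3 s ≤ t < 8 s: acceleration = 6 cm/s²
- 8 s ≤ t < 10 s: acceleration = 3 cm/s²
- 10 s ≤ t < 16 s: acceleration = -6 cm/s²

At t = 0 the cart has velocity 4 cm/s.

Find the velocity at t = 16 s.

-11 cm/s

Δv equals the area under the a-t graph; then v = v₀ + Δv.
0–1 s: 3 × 1 = 3 cm/s
1–3 s: -9 × 2 = -18 cm/s
3–8 s: 6 × 5 = 30 cm/s
8–10 s: 3 × 2 = 6 cm/s
10–16 s: -6 × 6 = -36 cm/s
Δv = -15 cm/s, so v(16) = 4 + (-15) = -11 cm/s.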